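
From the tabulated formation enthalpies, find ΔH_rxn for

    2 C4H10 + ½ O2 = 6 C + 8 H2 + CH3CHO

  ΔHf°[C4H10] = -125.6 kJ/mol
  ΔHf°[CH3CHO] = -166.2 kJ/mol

ΔH_rxn = 85.0 kJ/mol

Products: 6·(+0.0) + 8·(+0.0) + 1·(-166.2) = -166.2
Reactants: 2·(-125.6) + 1/2·(+0.0) = -251.2
ΔH_rxn = (-166.2) − (-251.2) = 85.0 kJ/mol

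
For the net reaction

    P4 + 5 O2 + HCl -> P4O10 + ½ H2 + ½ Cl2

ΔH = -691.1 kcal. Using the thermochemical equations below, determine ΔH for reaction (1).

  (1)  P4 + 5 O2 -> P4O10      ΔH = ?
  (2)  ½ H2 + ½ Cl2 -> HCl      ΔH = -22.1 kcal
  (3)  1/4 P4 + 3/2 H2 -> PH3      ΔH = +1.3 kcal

ΔH = -713.2 kcal

(1) as written (P4O10 already on the product side): contributes x
(2) reversed (reverse to put HCl on the reactant side): +22.1 kcal
(3): not needed (PH3 appears nowhere else).
-691.1 = (+22.1) + x
x = (-691.1 − (+22.1)) / (1) = -713.2 kcal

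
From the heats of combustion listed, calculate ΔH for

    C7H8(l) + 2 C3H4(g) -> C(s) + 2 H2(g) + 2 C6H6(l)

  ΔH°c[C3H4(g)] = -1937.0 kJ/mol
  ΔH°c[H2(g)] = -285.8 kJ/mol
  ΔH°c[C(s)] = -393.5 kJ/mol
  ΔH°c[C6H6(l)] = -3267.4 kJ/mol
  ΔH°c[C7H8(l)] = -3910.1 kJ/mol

With combustion enthalpies, reactants minus products:
= [1·(-3910.1) + 2·(-1937.0)] − [1·(-393.5) + 2·(-285.8) + 2·(-3267.4)]
= -284.2 kJ/mol

ΔH = -284.2 kJ/mol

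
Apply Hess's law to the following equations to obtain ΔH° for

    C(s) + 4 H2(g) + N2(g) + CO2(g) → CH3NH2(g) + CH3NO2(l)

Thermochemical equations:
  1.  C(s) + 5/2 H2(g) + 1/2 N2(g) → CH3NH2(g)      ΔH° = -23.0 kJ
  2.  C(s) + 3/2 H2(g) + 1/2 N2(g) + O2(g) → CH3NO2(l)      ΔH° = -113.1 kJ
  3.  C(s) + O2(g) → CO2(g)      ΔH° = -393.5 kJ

ΔH° = 257.4 kJ

eq. 1 as written: -23.0 kJ
eq. 2 as written: -113.1 kJ
eq. 3 reversed: +393.5 kJ
Combining the equations, ΔH° = (1)·(-23.0) + (1)·(-113.1) + (-1)·(-393.5) = 257.4 kJ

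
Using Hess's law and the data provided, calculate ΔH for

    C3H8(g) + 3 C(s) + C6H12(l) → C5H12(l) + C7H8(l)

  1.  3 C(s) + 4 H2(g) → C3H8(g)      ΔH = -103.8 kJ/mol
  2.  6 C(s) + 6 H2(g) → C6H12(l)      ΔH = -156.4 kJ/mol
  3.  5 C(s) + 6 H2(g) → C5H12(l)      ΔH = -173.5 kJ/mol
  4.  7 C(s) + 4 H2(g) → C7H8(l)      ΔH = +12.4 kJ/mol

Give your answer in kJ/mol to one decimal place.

ΔH = 99.1 kJ/mol

eq. 1 reversed: +103.8 kJ/mol
eq. 2 reversed: +156.4 kJ/mol
eq. 3 as written: -173.5 kJ/mol
eq. 4 as written: +12.4 kJ/mol
By Hess's law, ΔH = (-1)·(-103.8) + (-1)·(-156.4) + (1)·(-173.5) + (1)·(+12.4) = 99.1 kJ/mol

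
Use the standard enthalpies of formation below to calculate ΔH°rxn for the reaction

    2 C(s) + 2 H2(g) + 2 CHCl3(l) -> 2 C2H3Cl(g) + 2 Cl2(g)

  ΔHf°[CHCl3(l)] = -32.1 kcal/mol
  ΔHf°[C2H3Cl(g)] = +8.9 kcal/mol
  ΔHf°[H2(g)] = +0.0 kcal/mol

ΔH°rxn = 82.0 kcal/mol

Products: 2·(+8.9) + 2·(+0.0) = +17.8
Reactants: 2·(+0.0) + 2·(+0.0) + 2·(-32.1) = -64.2
ΔH°rxn = (+17.8) − (-64.2) = 82.0 kcal/mol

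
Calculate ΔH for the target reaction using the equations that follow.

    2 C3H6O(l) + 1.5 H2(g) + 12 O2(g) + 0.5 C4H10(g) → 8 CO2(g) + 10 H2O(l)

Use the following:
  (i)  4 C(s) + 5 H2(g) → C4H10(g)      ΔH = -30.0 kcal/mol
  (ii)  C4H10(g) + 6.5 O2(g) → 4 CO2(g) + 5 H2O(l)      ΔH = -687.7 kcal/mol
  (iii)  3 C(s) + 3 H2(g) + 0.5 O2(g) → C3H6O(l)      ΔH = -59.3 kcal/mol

(i) × 3/2: (3/2)·(-30.0) = -45.0 kcal/mol
(ii) × 2 (×2 to match 8 CO2(g) in the target): (2)·(-687.7) = -1375.4 kcal/mol
(iii) reversed and × 2 (C3H6O(l) must end up as a reactant; ×2 to match 2 C3H6O(l) in the target): (-2)·(-59.3) = +118.6 kcal/mol
ΔH = (3/2)·(-30.0) + (2)·(-687.7) + (-2)·(-59.3) = -1301.8 kcal/mol

ΔH = -1301.8 kcal/mol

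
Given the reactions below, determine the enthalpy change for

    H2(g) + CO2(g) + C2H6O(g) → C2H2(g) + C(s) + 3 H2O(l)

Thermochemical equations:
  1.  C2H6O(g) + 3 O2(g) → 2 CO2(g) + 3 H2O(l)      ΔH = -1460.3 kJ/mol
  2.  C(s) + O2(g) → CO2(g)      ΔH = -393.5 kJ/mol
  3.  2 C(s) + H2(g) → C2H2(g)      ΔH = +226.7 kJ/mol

eq. 1 as written: -1460.3 kJ/mol
eq. 2 reversed and × 3: (-3)·(-393.5) = +1180.5 kJ/mol
eq. 3 as written: +226.7 kJ/mol
Summing the manipulated equations, ΔH = (1)·(-1460.3) + (-3)·(-393.5) + (1)·(+226.7) = -53.1 kJ/mol

ΔH = -53.1 kJ/mol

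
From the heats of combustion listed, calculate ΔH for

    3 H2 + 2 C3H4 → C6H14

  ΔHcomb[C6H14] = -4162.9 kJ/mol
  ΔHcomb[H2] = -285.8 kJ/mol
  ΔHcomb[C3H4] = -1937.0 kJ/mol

Using ΔH = Σ nΔHc°(reactants) − Σ nΔHc°(products):
= [3·(-285.8) + 2·(-1937.0)] − [1·(-4162.9)]
= -568.5 kJ/mol

ΔH = -568.5 kJ/mol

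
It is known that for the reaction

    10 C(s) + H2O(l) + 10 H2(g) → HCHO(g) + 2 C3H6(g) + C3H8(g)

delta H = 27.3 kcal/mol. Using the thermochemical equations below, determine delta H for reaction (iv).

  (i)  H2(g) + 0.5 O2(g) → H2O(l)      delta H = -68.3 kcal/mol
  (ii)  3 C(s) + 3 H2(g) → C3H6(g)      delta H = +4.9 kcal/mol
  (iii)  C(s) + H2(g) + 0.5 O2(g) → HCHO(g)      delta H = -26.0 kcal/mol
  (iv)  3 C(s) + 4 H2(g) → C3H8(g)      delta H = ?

delta H = -24.8 kcal/mol

(i) reversed (reverse to put H2O(l) on the reactant side): +68.3 kcal/mol
(ii) × 2 (×2 to match 2 C3H6(g) in the target): (2)·(+4.9) = +9.8 kcal/mol
(iii) as written (HCHO(g) already on the product side): -26.0 kcal/mol
(iv) as written (C3H8(g) already on the product side): contributes x
+27.3 = (+68.3) + (+9.8) + (-26.0) + x
x = (+27.3 − (+52.1)) / (1) = -24.8 kcal/mol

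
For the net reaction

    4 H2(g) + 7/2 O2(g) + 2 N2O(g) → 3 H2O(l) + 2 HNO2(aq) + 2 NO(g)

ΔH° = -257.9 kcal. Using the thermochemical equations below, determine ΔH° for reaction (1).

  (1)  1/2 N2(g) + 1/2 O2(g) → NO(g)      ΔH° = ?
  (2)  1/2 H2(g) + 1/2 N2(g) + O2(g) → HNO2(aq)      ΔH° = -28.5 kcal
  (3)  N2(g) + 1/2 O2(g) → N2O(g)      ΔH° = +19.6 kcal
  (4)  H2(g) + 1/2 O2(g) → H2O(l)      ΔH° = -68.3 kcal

(1) × 2 (×2 to match 2 NO(g) in the target): contributes 2·x
(2) × 2 (scale by 2 for the 2 HNO2(aq)): (2)·(-28.5) = -57.0 kcal
(3) reversed and × 2 (N2O(g) must end up as a reactant; ×2 to match 2 N2O(g) in the target): (-2)·(+19.6) = -39.2 kcal
(4) × 3 (×3 to match 3 H2O(l) in the target): (3)·(-68.3) = -204.9 kcal
-257.9 = (-57.0) + (-39.2) + (-204.9) + 2·x
x = (-257.9 − (-301.1)) / (2) = 21.6 kcal

ΔH° = 21.6 kcal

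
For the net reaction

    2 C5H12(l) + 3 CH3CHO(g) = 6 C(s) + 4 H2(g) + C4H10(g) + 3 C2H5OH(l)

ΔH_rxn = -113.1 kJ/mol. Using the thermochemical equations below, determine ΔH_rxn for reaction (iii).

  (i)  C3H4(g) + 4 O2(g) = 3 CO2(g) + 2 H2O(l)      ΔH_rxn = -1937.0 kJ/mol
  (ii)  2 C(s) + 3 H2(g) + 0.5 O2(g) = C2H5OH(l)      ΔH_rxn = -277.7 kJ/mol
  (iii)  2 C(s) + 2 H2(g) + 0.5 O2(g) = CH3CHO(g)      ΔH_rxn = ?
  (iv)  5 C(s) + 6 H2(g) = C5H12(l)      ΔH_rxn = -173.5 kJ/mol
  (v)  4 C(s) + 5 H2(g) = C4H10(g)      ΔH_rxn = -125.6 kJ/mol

(i): not needed.
(ii) × 3: (3)·(-277.7) = -833.1 kJ/mol
(iii) reversed and × 3: contributes −3·x
(iv) reversed and × 2: (-2)·(-173.5) = +347.0 kJ/mol
(v) as written: -125.6 kJ/mol
-113.1 = (-833.1) + (+347.0) + (-125.6) − 3·x
x = (-113.1 − (-611.7)) / (-3) = -166.2 kJ/mol

ΔH_rxn = -166.2 kJ/mol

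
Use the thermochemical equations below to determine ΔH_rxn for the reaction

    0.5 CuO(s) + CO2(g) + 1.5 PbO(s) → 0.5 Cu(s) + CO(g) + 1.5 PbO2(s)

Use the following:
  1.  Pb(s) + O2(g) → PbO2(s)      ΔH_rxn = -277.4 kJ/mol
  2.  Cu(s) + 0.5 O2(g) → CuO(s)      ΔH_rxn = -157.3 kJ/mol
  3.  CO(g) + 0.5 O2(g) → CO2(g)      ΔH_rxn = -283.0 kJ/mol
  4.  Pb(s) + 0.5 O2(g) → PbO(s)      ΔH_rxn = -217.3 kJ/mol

ΔH_rxn = 271.5 kJ/mol

eq. 1 × 3/2: (3/2)·(-277.4) = -416.1 kJ/mol
eq. 2 reversed and × 1/2: (-1/2)·(-157.3) = +78.65 kJ/mol
eq. 3 reversed: +283.0 kJ/mol
eq. 4 reversed and × 3/2: (-3/2)·(-217.3) = +325.95 kJ/mol
By Hess's law, ΔH_rxn = (-416.1) + (+78.65) + (+283.0) + (+325.95) = 271.5 kJ/mol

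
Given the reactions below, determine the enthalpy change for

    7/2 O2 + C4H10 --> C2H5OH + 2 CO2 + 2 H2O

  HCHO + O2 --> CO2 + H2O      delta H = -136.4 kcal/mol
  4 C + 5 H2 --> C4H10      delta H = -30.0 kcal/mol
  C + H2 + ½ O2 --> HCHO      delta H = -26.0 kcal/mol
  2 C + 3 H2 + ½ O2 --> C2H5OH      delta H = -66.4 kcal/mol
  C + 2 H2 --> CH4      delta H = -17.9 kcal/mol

delta H = -361.2 kcal/mol

equation 1 × 2: (2)·(-136.4) = -272.8 kcal/mol
equation 2 reversed: +30.0 kcal/mol
equation 3 × 2: (2)·(-26.0) = -52.0 kcal/mol
equation 4 as written: -66.4 kcal/mol
equation 5: not needed.
delta H = (-272.8) + (+30.0) + (-52.0) + (-66.4) = -361.2 kcal/mol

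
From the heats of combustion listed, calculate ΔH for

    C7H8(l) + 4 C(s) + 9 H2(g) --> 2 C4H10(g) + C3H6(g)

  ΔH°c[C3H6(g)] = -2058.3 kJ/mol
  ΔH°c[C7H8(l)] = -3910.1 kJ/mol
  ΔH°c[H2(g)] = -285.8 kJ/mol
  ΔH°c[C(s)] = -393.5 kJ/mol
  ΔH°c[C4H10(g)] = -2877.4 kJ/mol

ΔH = -243.2 kJ/mol

With combustion enthalpies, reactants minus products:
= [1·(-3910.1) + 4·(-393.5) + 9·(-285.8)] − [2·(-2877.4) + 1·(-2058.3)]
= -243.2 kJ/mol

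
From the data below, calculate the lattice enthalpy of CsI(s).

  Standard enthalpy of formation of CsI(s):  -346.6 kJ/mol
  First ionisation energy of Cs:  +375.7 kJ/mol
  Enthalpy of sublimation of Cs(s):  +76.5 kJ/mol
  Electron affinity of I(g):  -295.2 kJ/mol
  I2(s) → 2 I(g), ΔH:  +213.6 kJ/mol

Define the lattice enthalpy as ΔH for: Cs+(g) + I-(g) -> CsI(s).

U = -610.4 kJ/mol

ΔHf° = 1·ΔHsub + 1·(ΣIE) + 1/2·D(I2) + 1·EA + U
-346.6 = 1·(+76.5) + 1·(+375.7) + 1/2·(+213.6) + 1·(-295.2) + U
U = -346.6 − (+263.8) = -610.4 kJ/mol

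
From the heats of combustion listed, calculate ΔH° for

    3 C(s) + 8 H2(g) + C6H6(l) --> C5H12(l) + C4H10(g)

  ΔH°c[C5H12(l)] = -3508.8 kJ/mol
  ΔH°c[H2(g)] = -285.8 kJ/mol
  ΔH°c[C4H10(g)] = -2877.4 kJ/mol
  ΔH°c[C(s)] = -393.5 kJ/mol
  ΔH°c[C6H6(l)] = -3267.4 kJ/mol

With combustion enthalpies, reactants minus products:
= [3·(-393.5) + 8·(-285.8) + 1·(-3267.4)] − [1·(-3508.8) + 1·(-2877.4)]
= -348.1 kJ/mol

ΔH° = -348.1 kJ/mol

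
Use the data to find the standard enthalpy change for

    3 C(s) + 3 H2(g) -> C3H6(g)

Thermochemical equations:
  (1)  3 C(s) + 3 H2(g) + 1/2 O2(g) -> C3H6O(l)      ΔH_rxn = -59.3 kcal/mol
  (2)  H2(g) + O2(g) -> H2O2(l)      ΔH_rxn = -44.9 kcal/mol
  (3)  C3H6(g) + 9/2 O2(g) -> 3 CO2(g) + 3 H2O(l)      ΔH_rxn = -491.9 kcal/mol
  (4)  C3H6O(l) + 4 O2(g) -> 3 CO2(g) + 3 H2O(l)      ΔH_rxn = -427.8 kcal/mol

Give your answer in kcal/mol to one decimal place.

(1) as written: -59.3 kcal/mol
(2): not needed.
(3) reversed: +491.9 kcal/mol
(4) as written: -427.8 kcal/mol
ΔH_rxn = (-59.3) + (+491.9) + (-427.8) = 4.8 kcal/mol

ΔH_rxn = 4.8 kcal/mol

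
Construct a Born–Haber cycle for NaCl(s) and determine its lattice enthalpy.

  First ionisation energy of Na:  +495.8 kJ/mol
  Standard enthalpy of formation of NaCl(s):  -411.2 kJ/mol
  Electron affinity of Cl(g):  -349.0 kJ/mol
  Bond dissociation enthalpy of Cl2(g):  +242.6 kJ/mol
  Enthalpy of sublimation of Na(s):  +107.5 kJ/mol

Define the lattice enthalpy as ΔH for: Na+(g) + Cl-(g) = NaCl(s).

U = -786.8 kJ/mol

ΔHf° = 1·ΔHsub + 1·(ΣIE) + 1/2·D(Cl2) + 1·EA + U
-411.2 = 1·(+107.5) + 1·(+495.8) + 1/2·(+242.6) + 1·(-349.0) + U
U = -411.2 − (+375.6) = -786.8 kJ/mol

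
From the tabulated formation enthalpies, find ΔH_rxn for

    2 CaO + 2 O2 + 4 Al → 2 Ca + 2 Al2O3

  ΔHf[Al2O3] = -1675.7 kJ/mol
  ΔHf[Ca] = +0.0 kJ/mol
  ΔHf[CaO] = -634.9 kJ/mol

Products: 2·(+0.0) + 2·(-1675.7) = -3351.4
Reactants: 2·(-634.9) + 2·(+0.0) + 4·(+0.0) = -1269.8
ΔH_rxn = (-3351.4) − (-1269.8) = -2081.6 kJ/mol

ΔH_rxn = -2081.6 kJ/mol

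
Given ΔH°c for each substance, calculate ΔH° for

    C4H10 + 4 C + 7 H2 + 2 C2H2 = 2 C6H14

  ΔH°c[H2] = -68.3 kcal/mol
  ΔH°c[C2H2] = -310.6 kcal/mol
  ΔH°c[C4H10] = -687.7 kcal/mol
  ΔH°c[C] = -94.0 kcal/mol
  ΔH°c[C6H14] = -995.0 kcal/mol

With combustion enthalpies, reactants minus products:
= [1·(-687.7) + 4·(-94.0) + 7·(-68.3) + 2·(-310.6)] − [2·(-995.0)]
= -173.0 kcal/mol

ΔH° = -173.0 kcal/mol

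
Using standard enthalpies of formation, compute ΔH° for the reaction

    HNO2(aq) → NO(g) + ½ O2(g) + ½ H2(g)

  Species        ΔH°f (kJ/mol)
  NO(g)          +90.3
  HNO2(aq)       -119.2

ΔH° = 209.5 kJ/mol

Products: 1·(+90.3) + 1/2·(+0.0) + 1/2·(+0.0) = +90.3
Reactants: 1·(-119.2) = -119.2
ΔH° = (+90.3) − (-119.2) = 209.5 kJ/mol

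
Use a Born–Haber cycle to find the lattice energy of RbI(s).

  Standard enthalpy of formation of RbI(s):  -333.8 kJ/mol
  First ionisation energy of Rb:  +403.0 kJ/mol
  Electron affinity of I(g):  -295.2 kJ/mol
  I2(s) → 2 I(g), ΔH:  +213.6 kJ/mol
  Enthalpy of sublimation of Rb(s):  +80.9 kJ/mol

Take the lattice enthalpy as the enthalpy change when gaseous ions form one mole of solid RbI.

ΔHf° = 1·ΔHsub + 1·(ΣIE) + 1/2·D(I2) + 1·EA + U
-333.8 = 1·(+80.9) + 1·(+403.0) + 1/2·(+213.6) + 1·(-295.2) + U
U = -333.8 − (+295.5) = -629.3 kJ/mol

U = -629.3 kJ/mol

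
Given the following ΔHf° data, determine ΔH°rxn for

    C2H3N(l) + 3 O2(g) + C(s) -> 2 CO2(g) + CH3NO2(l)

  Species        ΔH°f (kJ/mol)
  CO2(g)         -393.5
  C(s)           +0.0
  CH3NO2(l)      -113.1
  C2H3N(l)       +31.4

ΔH°rxn = -931.5 kJ/mol

ΔH°rxn = Σ nΔHf°(products) − Σ nΔHf°(reactants).
Products: 2·(-393.5) + 1·(-113.1) = -900.1
Reactants: 1·(+31.4) + 3·(+0.0) + 1·(+0.0) = +31.4
ΔH°rxn = (-900.1) − (+31.4) = -931.5 kJ/mol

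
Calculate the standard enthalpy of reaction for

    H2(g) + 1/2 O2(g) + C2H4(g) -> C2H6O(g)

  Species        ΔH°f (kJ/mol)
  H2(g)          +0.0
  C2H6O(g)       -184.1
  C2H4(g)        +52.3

ΔH°rxn = -236.4 kJ/mol

Products: 1·(-184.1) = -184.1
Reactants: 1·(+0.0) + 1/2·(+0.0) + 1·(+52.3) = +52.3
ΔH°rxn = (-184.1) − (+52.3) = -236.4 kJ/mol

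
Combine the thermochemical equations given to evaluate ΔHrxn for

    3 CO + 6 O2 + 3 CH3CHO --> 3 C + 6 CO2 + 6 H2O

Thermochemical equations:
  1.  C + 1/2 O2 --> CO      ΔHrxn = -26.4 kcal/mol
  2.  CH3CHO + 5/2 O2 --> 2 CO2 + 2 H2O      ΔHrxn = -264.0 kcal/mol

ΔHrxn = -712.8 kcal/mol

eq. 1 reversed and × 3 (reverse to put CO on the reactant side; ×3 to match 3 CO in the target): (-3)·(-26.4) = +79.2 kcal/mol
eq. 2 × 3 (scale by 3 for the 3 CH3CHO): (3)·(-264.0) = -792.0 kcal/mol
Summing the manipulated equations, ΔHrxn = (-3)·(-26.4) + (3)·(-264.0) = -712.8 kcal/mol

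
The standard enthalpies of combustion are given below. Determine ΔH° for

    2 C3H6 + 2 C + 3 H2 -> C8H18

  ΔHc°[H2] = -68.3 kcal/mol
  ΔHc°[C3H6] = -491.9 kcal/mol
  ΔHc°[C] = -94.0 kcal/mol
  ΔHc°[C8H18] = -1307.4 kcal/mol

With combustion enthalpies, reactants minus products:
= [2·(-491.9) + 2·(-94.0) + 3·(-68.3)] − [1·(-1307.4)]
= -69.3 kcal/mol

ΔH° = -69.3 kcal/mol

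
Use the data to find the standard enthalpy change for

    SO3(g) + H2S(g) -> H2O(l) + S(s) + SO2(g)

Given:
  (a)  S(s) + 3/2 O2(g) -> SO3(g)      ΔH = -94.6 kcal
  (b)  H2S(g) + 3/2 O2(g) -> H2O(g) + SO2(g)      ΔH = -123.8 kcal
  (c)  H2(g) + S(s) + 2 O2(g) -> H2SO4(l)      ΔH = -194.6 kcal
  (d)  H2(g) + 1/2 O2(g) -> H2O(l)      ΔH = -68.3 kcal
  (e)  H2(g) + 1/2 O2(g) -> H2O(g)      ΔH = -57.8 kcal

ΔH = -39.7 kcal

(a) reversed (reverse to put SO3(g) on the reactant side): +94.6 kcal
(b) as written (H2S(g) already on the reactant side): -123.8 kcal
(c): not needed (H2SO4(l) appears nowhere else).
(d) as written (H2O(l) already on the product side): -68.3 kcal
(e) reversed: +57.8 kcal
ΔH = (-1)·(-94.6) + (1)·(-123.8) + (1)·(-68.3) + (-1)·(-57.8) = -39.7 kcal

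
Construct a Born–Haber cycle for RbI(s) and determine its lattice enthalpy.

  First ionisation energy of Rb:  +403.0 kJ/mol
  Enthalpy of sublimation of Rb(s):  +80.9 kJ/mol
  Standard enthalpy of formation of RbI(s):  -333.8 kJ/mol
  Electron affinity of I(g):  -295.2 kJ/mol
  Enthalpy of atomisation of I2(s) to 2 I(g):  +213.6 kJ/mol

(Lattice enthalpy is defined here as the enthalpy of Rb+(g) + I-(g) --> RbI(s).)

U = -629.3 kJ/mol

ΔHf° = 1·ΔHsub + 1·(ΣIE) + 1/2·D(I2) + 1·EA + U
-333.8 = 1·(+80.9) + 1·(+403.0) + 1/2·(+213.6) + 1·(-295.2) + U
U = -333.8 − (+295.5) = -629.3 kJ/mol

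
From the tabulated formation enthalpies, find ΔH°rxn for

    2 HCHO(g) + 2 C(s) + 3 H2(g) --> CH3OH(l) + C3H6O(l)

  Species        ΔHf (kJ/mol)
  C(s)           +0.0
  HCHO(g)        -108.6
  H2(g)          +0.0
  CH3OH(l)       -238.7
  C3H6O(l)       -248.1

ΔH°rxn = -269.6 kJ/mol

Products: 1·(-238.7) + 1·(-248.1) = -486.8
Reactants: 2·(-108.6) + 2·(+0.0) + 3·(+0.0) = -217.2
ΔH°rxn = (-486.8) − (-217.2) = -269.6 kJ/mol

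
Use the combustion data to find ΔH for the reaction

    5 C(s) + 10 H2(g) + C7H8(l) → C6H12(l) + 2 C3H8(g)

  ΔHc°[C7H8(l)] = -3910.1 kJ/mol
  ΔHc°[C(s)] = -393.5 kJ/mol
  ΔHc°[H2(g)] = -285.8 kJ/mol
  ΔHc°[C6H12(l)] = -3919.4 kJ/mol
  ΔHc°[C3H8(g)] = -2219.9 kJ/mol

ΔH = -376.4 kJ/mol

Using ΔH = Σ nΔHc°(reactants) − Σ nΔHc°(products):
= [5·(-393.5) + 10·(-285.8) + 1·(-3910.1)] − [1·(-3919.4) + 2·(-2219.9)]
= -376.4 kJ/mol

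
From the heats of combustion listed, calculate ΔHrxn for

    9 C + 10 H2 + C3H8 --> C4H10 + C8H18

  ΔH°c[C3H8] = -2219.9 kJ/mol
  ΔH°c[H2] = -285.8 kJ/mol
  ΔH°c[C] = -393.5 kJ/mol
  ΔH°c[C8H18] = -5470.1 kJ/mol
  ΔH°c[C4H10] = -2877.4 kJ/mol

Using ΔH = Σ nΔHc°(reactants) − Σ nΔHc°(products):
= [9·(-393.5) + 10·(-285.8) + 1·(-2219.9)] − [1·(-2877.4) + 1·(-5470.1)]
= -271.9 kJ/mol

ΔHrxn = -271.9 kJ/mol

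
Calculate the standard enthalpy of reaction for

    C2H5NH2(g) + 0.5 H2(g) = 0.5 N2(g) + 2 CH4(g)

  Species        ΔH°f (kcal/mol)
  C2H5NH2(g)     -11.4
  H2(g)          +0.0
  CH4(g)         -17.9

Products: 1/2·(+0.0) + 2·(-17.9) = -35.8
Reactants: 1·(-11.4) + 1/2·(+0.0) = -11.4
ΔH_rxn = (-35.8) − (-11.4) = -24.4 kcal/mol

ΔH_rxn = -24.4 kcal/mol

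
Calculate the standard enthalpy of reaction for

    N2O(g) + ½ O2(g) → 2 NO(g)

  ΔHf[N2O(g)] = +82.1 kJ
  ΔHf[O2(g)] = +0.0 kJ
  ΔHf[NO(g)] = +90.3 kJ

ΔH_rxn = 98.5 kJ

Products: 2·(+90.3) = +180.6
Reactants: 1·(+82.1) + 1/2·(+0.0) = +82.1
ΔH_rxn = (+180.6) − (+82.1) = 98.5 kJ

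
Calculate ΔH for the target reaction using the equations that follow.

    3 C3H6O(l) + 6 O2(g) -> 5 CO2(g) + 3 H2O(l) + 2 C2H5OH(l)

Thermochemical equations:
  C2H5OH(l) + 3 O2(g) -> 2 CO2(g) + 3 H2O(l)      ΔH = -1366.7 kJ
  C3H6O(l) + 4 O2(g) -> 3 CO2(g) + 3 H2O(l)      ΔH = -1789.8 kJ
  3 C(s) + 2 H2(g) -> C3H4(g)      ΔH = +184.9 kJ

equation 1 reversed and × 2: (-2)·(-1366.7) = +2733.4 kJ
equation 2 × 3: (3)·(-1789.8) = -5369.4 kJ
equation 3: not needed.
Summing the manipulated equations, ΔH = (-2)·(-1366.7) + (3)·(-1789.8) = -2636.0 kJ

ΔH = -2636.0 kJ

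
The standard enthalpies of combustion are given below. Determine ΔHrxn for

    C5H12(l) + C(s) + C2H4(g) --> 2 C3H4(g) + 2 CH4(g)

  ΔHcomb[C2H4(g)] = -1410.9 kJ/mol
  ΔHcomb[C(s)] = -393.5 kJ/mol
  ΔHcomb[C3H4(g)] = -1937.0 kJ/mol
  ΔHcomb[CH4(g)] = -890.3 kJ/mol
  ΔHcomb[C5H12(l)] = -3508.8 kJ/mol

With combustion enthalpies, reactants minus products:
= [1·(-3508.8) + 1·(-393.5) + 1·(-1410.9)] − [2·(-1937.0) + 2·(-890.3)]
= 341.4 kJ/mol

ΔHrxn = 341.4 kJ/mol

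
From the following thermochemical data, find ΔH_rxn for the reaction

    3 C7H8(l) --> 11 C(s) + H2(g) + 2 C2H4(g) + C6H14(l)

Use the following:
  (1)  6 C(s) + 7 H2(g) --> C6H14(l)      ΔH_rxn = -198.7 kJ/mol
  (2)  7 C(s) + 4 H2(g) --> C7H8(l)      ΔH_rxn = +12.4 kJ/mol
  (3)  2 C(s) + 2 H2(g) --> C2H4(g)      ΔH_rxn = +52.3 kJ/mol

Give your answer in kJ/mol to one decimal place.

ΔH_rxn = -131.3 kJ/mol

(1) as written (C6H14(l) already on the product side): -198.7 kJ/mol
(2) reversed and × 3 (C7H8(l) must end up as a reactant; scale by 3 for the 3 C7H8(l)): (-3)·(+12.4) = -37.2 kJ/mol
(3) × 2 (×2 to match 2 C2H4(g) in the target): (2)·(+52.3) = +104.6 kJ/mol
Since enthalpy is a state function, ΔH_rxn = (1)·(-198.7) + (-3)·(+12.4) + (2)·(+52.3) = -131.3 kJ/mol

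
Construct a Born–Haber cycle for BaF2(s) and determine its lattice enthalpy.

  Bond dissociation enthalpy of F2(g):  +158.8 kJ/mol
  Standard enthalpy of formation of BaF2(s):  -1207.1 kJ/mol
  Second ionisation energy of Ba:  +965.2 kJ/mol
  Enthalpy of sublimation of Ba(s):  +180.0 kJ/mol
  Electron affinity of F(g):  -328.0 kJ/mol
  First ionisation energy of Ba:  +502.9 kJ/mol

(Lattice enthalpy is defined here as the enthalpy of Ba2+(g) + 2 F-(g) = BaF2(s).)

U = -2358.0 kJ/mol

ΔHf° = 1·ΔHsub + 1·(ΣIE) + 1·D(F2) + 2·EA + U
-1207.1 = 1·(+180.0) + 1·(+1468.1) + 1·(+158.8) + 2·(-328.0) + U
U = -1207.1 − (+1150.9) = -2358.0 kJ/mol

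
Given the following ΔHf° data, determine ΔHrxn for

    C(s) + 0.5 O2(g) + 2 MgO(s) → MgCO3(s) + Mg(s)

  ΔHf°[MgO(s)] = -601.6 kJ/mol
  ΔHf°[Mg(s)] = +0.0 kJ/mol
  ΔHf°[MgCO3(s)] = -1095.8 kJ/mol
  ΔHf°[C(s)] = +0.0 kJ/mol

ΔHrxn = 107.4 kJ/mol

ΔH°rxn = Σ nΔHf°(products) − Σ nΔHf°(reactants).
Products: 1·(-1095.8) + 1·(+0.0) = -1095.8
Reactants: 1·(+0.0) + 1/2·(+0.0) + 2·(-601.6) = -1203.2
ΔHrxn = (-1095.8) − (-1203.2) = 107.4 kJ/mol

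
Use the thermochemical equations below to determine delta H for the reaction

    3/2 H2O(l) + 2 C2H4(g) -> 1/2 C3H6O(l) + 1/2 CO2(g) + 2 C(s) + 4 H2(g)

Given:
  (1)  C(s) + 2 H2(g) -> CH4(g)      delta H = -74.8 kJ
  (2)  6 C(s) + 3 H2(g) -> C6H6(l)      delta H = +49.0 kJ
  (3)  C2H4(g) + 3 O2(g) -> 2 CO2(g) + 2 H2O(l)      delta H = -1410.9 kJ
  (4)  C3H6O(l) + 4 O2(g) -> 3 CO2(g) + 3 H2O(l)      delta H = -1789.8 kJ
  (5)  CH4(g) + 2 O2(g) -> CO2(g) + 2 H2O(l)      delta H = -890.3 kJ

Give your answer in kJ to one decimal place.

(1) reversed and × 2: (-2)·(-74.8) = +149.6 kJ
(2): not needed (C6H6(l) appears nowhere else).
(3) × 2 (×2 to match 2 C2H4(g) in the target): (2)·(-1410.9) = -2821.8 kJ
(4) reversed and × 1/2 (C3H6O(l) must end up as a product; scale by 1/2 for the 1/2 C3H6O(l)): (-1/2)·(-1789.8) = +894.9 kJ
(5) reversed and × 2: (-2)·(-890.3) = +1780.6 kJ
delta H = (+149.6) + (-2821.8) + (+894.9) + (+1780.6) = 3.3 kJ

delta H = 3.3 kJ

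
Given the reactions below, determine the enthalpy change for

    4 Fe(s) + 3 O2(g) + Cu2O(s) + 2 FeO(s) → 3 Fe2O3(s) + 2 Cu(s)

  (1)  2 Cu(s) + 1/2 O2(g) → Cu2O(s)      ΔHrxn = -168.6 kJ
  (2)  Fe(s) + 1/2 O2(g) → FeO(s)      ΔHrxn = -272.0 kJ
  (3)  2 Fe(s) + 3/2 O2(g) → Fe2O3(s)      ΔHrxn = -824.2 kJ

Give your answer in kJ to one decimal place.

(1) reversed: +168.6 kJ
(2) reversed and × 2: (-2)·(-272.0) = +544.0 kJ
(3) × 3: (3)·(-824.2) = -2472.6 kJ
By Hess's law, ΔHrxn = (+168.6) + (+544.0) + (-2472.6) = -1760.0 kJ

ΔHrxn = -1760.0 kJ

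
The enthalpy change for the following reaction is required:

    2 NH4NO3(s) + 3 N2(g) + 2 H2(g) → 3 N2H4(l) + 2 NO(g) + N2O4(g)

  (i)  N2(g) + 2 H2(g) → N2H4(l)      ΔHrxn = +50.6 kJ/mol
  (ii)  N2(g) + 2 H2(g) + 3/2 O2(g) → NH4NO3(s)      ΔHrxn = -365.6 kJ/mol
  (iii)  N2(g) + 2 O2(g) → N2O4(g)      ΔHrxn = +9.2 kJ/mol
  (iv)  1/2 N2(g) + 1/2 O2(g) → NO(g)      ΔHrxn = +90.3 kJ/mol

(i) × 3: (3)·(+50.6) = +151.8 kJ/mol
(ii) reversed and × 2: (-2)·(-365.6) = +731.2 kJ/mol
(iii) as written: +9.2 kJ/mol
(iv) × 2: (2)·(+90.3) = +180.6 kJ/mol
By Hess's law, ΔHrxn = (+151.8) + (+731.2) + (+9.2) + (+180.6) = 1072.8 kJ/mol

ΔHrxn = 1072.8 kJ/mol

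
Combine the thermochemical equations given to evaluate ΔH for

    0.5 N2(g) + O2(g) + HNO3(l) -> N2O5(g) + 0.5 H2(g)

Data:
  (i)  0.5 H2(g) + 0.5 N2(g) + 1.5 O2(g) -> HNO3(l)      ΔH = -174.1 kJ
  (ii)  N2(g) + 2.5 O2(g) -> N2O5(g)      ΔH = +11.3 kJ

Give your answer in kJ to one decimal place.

ΔH = 185.4 kJ

(i) reversed: +174.1 kJ
(ii) as written: +11.3 kJ
ΔH = (+174.1) + (+11.3) = 185.4 kJ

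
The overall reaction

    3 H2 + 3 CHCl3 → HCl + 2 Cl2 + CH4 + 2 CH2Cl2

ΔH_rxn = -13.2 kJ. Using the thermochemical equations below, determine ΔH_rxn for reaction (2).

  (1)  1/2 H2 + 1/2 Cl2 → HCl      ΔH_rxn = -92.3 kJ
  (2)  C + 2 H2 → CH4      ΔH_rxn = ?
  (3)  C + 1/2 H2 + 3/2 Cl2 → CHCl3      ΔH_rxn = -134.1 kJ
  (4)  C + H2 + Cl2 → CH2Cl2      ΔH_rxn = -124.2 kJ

(1) as written (HCl already on the product side): -92.3 kJ
(2) as written (CH4 already on the product side): contributes x
(3) reversed and × 3 (CHCl3 must end up as a reactant; scale by 3 for the 3 CHCl3): (-3)·(-134.1) = +402.3 kJ
(4) × 2 (scale by 2 for the 2 CH2Cl2): (2)·(-124.2) = -248.4 kJ
-13.2 = (-92.3) + (+402.3) + (-248.4) + x
x = (-13.2 − (+61.6)) / (1) = -74.8 kJ

ΔH_rxn = -74.8 kJ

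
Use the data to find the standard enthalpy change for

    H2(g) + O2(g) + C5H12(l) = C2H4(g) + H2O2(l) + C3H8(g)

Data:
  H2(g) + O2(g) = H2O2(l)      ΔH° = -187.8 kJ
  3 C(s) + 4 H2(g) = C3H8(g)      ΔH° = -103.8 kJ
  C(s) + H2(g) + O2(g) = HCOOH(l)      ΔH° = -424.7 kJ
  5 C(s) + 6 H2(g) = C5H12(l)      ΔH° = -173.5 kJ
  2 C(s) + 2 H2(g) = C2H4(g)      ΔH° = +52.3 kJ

equation 1 as written: -187.8 kJ
equation 2 as written: -103.8 kJ
equation 3: not needed.
equation 4 reversed: +173.5 kJ
equation 5 as written: +52.3 kJ
Summing the manipulated equations, ΔH° = (1)·(-187.8) + (1)·(-103.8) + (-1)·(-173.5) + (1)·(+52.3) = -65.8 kJ

ΔH° = -65.8 kJ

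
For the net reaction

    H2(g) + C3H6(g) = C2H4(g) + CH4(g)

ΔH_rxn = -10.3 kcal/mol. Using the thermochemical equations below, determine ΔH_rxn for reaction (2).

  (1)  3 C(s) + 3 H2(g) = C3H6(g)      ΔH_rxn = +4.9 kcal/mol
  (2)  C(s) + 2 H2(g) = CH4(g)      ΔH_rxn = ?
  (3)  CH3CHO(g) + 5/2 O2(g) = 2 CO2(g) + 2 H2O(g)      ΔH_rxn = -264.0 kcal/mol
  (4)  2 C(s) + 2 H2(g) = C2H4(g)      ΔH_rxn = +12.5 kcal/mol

ΔH_rxn = -17.9 kcal/mol

(1) reversed (reverse to put C3H6(g) on the reactant side): -4.9 kcal/mol
(2) as written (CH4(g) already on the product side): contributes x
(3): not needed (CO2(g) appears nowhere else).
(4) as written (C2H4(g) already on the product side): +12.5 kcal/mol
-10.3 = (-4.9) + (+12.5) + x
x = (-10.3 − (+7.6)) / (1) = -17.9 kcal/mol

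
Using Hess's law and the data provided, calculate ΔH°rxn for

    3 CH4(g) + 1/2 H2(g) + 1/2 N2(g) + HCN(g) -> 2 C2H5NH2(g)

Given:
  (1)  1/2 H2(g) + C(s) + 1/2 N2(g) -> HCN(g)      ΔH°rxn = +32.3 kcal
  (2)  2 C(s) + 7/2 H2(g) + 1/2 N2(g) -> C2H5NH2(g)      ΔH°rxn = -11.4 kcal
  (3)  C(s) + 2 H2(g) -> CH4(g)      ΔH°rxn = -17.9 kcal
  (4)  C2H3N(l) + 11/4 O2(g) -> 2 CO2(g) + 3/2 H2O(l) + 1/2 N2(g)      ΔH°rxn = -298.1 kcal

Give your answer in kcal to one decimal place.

(1) reversed: -32.3 kcal
(2) × 2: (2)·(-11.4) = -22.8 kcal
(3) reversed and × 3: (-3)·(-17.9) = +53.7 kcal
(4): not needed.
By Hess's law, ΔH°rxn = (-1)·(+32.3) + (2)·(-11.4) + (-3)·(-17.9) = -1.4 kcal

ΔH°rxn = -1.4 kcal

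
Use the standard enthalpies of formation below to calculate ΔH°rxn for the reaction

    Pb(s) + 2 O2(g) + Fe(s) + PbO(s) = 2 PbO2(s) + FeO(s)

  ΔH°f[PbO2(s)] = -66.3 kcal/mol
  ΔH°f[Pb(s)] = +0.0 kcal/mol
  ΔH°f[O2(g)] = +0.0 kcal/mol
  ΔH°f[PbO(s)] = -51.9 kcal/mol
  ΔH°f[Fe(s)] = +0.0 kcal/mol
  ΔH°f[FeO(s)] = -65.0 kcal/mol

ΔH°rxn = Σ nΔHf°(products) − Σ nΔHf°(reactants).
Products: 2·(-66.3) + 1·(-65.0) = -197.6
Reactants: 1·(+0.0) + 2·(+0.0) + 1·(+0.0) + 1·(-51.9) = -51.9
ΔH°rxn = (-197.6) − (-51.9) = -145.7 kcal/mol

ΔH°rxn = -145.7 kcal/mol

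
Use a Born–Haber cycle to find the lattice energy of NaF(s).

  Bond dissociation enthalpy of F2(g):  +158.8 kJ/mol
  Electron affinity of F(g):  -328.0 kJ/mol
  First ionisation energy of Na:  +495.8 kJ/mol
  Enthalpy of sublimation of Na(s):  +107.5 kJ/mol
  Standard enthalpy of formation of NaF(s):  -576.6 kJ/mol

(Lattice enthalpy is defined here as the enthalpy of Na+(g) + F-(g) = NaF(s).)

U = -931.3 kJ/mol

ΔHf° = 1·ΔHsub + 1·(ΣIE) + 1/2·D(F2) + 1·EA + U
-576.6 = 1·(+107.5) + 1·(+495.8) + 1/2·(+158.8) + 1·(-328.0) + U
U = -576.6 − (+354.7) = -931.3 kJ/mol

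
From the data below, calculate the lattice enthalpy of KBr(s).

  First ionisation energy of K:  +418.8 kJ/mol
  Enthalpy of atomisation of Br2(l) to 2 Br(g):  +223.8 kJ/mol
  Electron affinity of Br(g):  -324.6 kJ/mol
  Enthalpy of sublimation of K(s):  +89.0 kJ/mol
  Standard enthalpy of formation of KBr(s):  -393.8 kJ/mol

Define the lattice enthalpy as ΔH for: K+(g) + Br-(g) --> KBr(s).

ΔHf° = 1·ΔHsub + 1·(ΣIE) + 1/2·D(Br2) + 1·EA + U
-393.8 = 1·(+89.0) + 1·(+418.8) + 1/2·(+223.8) + 1·(-324.6) + U
U = -393.8 − (+295.1) = -688.9 kJ/mol

U = -688.9 kJ/mol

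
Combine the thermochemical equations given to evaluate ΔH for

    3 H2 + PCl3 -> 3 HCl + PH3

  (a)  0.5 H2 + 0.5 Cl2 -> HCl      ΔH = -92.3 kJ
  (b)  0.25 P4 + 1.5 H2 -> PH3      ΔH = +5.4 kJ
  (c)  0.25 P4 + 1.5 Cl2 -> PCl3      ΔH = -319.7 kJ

(a) × 3: (3)·(-92.3) = -276.9 kJ
(b) as written: +5.4 kJ
(c) reversed: +319.7 kJ
Combining the equations, ΔH = (-276.9) + (+5.4) + (+319.7) = 48.2 kJ

ΔH = 48.2 kJ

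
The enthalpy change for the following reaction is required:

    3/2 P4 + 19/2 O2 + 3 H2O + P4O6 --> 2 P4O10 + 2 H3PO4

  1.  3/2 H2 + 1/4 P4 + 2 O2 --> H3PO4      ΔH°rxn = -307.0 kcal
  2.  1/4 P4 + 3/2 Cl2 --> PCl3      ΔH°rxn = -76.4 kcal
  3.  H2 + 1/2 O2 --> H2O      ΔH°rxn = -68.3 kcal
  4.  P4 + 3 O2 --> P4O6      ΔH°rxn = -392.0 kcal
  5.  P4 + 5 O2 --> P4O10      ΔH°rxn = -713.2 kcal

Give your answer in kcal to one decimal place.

eq. 1 × 2 (scale by 2 for the 2 H3PO4): (2)·(-307.0) = -614.0 kcal
eq. 2: not needed (Cl2 appears nowhere else).
eq. 3 reversed and × 3 (H2O must end up as a reactant; scale by 3 for the 3 H2O): (-3)·(-68.3) = +204.9 kcal
eq. 4 reversed (P4O6 must end up as a reactant): +392.0 kcal
eq. 5 × 2 (scale by 2 for the 2 P4O10): (2)·(-713.2) = -1426.4 kcal
Since enthalpy is a state function, ΔH°rxn = (2)·(-307.0) + (-3)·(-68.3) + (-1)·(-392.0) + (2)·(-713.2) = -1443.5 kcal

ΔH°rxn = -1443.5 kcal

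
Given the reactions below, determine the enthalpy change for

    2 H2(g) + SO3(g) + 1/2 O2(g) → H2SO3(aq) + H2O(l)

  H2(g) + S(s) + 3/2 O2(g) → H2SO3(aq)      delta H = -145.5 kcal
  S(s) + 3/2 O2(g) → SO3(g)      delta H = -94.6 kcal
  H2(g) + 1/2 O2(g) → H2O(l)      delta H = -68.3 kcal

delta H = -119.2 kcal

equation 1 as written (H2SO3(aq) already on the product side): -145.5 kcal
equation 2 reversed (reverse to put SO3(g) on the reactant side): +94.6 kcal
equation 3 as written (H2O(l) already on the product side): -68.3 kcal
Summing the manipulated equations, delta H = (-145.5) + (+94.6) + (-68.3) = -119.2 kcal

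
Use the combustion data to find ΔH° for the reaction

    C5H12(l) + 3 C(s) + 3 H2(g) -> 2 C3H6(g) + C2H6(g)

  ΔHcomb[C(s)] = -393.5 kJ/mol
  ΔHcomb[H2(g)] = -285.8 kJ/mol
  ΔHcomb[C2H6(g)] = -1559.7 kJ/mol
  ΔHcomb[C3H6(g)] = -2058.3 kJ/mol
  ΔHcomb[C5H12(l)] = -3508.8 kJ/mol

ΔH° = 129.6 kJ/mol

With combustion enthalpies, reactants minus products:
= [1·(-3508.8) + 3·(-393.5) + 3·(-285.8)] − [2·(-2058.3) + 1·(-1559.7)]
= 129.6 kJ/mol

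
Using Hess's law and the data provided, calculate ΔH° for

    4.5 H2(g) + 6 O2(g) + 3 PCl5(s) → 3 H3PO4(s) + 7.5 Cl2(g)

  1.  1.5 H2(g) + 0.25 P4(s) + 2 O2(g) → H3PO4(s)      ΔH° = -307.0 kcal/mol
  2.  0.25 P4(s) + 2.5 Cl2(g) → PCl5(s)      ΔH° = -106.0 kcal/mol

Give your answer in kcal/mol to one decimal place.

ΔH° = -603.0 kcal/mol

eq. 1 × 3 (×3 to match 3 H3PO4(s) in the target): (3)·(-307.0) = -921.0 kcal/mol
eq. 2 reversed and × 3 (reverse to put PCl5(s) on the reactant side; ×3 to match 3 PCl5(s) in the target): (-3)·(-106.0) = +318.0 kcal/mol
Combining the equations, ΔH° = (3)·(-307.0) + (-3)·(-106.0) = -603.0 kcal/mol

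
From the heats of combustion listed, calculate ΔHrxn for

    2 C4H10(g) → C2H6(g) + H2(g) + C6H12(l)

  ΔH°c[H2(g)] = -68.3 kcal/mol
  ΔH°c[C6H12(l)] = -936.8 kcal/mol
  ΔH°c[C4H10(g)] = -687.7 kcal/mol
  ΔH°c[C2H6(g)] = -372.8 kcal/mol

With combustion enthalpies, reactants minus products:
= [2·(-687.7)] − [1·(-372.8) + 1·(-68.3) + 1·(-936.8)]
= 2.5 kcal/mol

ΔHrxn = 2.5 kcal/mol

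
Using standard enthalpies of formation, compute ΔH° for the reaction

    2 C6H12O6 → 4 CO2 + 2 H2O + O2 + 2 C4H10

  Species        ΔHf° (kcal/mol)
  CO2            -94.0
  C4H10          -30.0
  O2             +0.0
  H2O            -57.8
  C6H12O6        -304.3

ΔH° = 57.0 kcal/mol

ΔH°rxn = Σ nΔHf°(products) − Σ nΔHf°(reactants).
Products: 4·(-94.0) + 2·(-57.8) + 1·(+0.0) + 2·(-30.0) = -551.6
Reactants: 2·(-304.3) = -608.6
ΔH° = (-551.6) − (-608.6) = 57.0 kcal/mol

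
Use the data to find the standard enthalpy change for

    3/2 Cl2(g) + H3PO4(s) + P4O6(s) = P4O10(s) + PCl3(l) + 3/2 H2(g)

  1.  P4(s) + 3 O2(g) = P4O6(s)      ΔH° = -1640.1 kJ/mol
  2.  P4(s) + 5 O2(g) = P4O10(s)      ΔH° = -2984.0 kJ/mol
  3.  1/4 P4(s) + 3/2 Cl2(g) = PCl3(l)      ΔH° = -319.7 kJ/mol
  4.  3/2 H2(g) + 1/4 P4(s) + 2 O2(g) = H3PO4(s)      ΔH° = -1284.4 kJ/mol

ΔH° = -379.2 kJ/mol

eq. 1 reversed: +1640.1 kJ/mol
eq. 2 as written: -2984.0 kJ/mol
eq. 3 as written: -319.7 kJ/mol
eq. 4 reversed: +1284.4 kJ/mol
ΔH° = (-1)·(-1640.1) + (1)·(-2984.0) + (1)·(-319.7) + (-1)·(-1284.4) = -379.2 kJ/mol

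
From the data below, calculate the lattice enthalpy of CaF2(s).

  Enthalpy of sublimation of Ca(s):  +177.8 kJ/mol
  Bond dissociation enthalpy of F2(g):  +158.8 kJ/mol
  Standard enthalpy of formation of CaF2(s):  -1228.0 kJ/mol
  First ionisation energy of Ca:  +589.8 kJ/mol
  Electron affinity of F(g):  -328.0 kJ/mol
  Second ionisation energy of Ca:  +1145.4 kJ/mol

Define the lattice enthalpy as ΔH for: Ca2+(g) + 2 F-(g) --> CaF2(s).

U = -2643.8 kJ/mol

ΔHf° = 1·ΔHsub + 1·(ΣIE) + 1·D(F2) + 2·EA + U
-1228.0 = 1·(+177.8) + 1·(+1735.2) + 1·(+158.8) + 2·(-328.0) + U
U = -1228.0 − (+1415.8) = -2643.8 kJ/mol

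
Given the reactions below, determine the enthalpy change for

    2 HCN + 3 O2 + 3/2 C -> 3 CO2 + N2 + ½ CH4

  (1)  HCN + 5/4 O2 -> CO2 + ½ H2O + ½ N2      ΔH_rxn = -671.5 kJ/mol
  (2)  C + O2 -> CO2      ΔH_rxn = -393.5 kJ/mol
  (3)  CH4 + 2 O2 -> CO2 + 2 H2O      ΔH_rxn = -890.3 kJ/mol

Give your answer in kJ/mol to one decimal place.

ΔH_rxn = -1488.1 kJ/mol

(1) × 2: (2)·(-671.5) = -1343.0 kJ/mol
(2) × 3/2: (3/2)·(-393.5) = -590.25 kJ/mol
(3) reversed and × 1/2: (-1/2)·(-890.3) = +445.15 kJ/mol
Summing the manipulated equations, ΔH_rxn = (-1343.0) + (-590.25) + (+445.15) = -1488.1 kJ/mol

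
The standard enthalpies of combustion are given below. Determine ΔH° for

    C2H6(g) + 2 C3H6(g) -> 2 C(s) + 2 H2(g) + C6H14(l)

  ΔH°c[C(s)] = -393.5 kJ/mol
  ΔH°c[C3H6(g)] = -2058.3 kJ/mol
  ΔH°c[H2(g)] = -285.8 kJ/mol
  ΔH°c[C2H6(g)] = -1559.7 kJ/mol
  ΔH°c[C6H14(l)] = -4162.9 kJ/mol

ΔH° = -154.8 kJ/mol

With combustion enthalpies, reactants minus products:
= [1·(-1559.7) + 2·(-2058.3)] − [2·(-393.5) + 2·(-285.8) + 1·(-4162.9)]
= -154.8 kJ/mol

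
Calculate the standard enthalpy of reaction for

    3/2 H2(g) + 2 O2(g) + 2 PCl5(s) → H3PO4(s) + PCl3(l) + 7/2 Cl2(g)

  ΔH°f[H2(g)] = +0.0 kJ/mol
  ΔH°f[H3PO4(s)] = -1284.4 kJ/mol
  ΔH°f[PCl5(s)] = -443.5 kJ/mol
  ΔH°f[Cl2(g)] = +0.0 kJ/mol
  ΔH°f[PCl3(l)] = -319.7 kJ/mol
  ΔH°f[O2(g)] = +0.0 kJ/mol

ΔH° = -717.1 kJ/mol

ΔH°rxn = Σ nΔHf°(products) − Σ nΔHf°(reactants).
Products: 1·(-1284.4) + 1·(-319.7) + 7/2·(+0.0) = -1604.1
Reactants: 3/2·(+0.0) + 2·(+0.0) + 2·(-443.5) = -887.0
ΔH° = (-1604.1) − (-887.0) = -717.1 kJ/mol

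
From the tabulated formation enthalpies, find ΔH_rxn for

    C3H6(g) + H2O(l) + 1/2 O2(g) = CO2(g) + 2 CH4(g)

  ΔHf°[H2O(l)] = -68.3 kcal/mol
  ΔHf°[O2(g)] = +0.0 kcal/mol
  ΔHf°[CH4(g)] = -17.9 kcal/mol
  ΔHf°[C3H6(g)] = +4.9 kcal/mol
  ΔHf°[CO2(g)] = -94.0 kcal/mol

ΔH°rxn = Σ nΔHf°(products) − Σ nΔHf°(reactants).
Products: 1·(-94.0) + 2·(-17.9) = -129.8
Reactants: 1·(+4.9) + 1·(-68.3) + 1/2·(+0.0) = -63.4
ΔH_rxn = (-129.8) − (-63.4) = -66.4 kcal/mol

ΔH_rxn = -66.4 kcal/mol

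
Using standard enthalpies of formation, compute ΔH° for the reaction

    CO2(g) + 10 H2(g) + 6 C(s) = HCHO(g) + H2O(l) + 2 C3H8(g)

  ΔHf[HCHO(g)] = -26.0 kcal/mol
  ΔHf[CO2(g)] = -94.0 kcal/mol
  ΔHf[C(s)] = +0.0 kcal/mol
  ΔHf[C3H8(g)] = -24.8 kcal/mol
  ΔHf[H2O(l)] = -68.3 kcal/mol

Products: 1·(-26.0) + 1·(-68.3) + 2·(-24.8) = -143.9
Reactants: 1·(-94.0) + 10·(+0.0) + 6·(+0.0) = -94.0
ΔH° = (-143.9) − (-94.0) = -49.9 kcal/mol

ΔH° = -49.9 kcal/mol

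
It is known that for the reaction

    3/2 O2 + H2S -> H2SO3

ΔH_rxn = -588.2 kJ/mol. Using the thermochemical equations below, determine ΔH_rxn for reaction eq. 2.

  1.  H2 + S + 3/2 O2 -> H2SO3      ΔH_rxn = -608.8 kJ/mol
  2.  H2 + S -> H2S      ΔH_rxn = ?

ΔH_rxn = -20.6 kJ/mol

eq. 1 as written: -608.8 kJ/mol
eq. 2 reversed: contributes −x
-588.2 = (-608.8) − x
x = (-588.2 − (-608.8)) / (-1) = -20.6 kJ/mol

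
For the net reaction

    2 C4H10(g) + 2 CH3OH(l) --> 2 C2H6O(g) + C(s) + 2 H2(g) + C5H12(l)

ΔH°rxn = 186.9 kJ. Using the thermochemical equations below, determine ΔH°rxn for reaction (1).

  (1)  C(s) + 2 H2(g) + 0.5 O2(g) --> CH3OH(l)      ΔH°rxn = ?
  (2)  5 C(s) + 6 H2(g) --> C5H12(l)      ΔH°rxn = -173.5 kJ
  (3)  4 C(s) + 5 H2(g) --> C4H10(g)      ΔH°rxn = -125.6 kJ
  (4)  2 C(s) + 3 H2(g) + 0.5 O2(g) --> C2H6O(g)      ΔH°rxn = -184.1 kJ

(1) reversed and × 2 (reverse to put CH3OH(l) on the reactant side; ×2 to match 2 CH3OH(l) in the target): contributes −2·x
(2) as written (C5H12(l) already on the product side): -173.5 kJ
(3) reversed and × 2 (C4H10(g) must end up as a reactant; scale by 2 for the 2 C4H10(g)): (-2)·(-125.6) = +251.2 kJ
(4) × 2 (scale by 2 for the 2 C2H6O(g)): (2)·(-184.1) = -368.2 kJ
+186.9 = (-173.5) + (+251.2) + (-368.2) − 2·x
x = (+186.9 − (-290.5)) / (-2) = -238.7 kJ

ΔH°rxn = -238.7 kJ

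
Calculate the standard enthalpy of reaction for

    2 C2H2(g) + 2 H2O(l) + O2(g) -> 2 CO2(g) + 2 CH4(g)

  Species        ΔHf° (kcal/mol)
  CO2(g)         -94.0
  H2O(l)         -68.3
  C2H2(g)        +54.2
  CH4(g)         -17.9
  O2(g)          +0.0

Products: 2·(-94.0) + 2·(-17.9) = -223.8
Reactants: 2·(+54.2) + 2·(-68.3) + 1·(+0.0) = -28.2
ΔH°rxn = (-223.8) − (-28.2) = -195.6 kcal/mol

ΔH°rxn = -195.6 kcal/mol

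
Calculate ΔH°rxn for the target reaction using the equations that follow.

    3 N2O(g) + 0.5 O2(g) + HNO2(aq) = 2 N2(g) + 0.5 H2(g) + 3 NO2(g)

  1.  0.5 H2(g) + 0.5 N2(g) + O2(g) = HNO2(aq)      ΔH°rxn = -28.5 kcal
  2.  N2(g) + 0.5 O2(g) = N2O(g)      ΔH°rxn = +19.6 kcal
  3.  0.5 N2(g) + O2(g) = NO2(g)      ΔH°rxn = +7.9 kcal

eq. 1 reversed (reverse to put HNO2(aq) on the reactant side): +28.5 kcal
eq. 2 reversed and × 3 (N2O(g) must end up as a reactant; ×3 to match 3 N2O(g) in the target): (-3)·(+19.6) = -58.8 kcal
eq. 3 × 3 (scale by 3 for the 3 NO2(g)): (3)·(+7.9) = +23.7 kcal
Since enthalpy is a state function, ΔH°rxn = (-1)·(-28.5) + (-3)·(+19.6) + (3)·(+7.9) = -6.6 kcal

ΔH°rxn = -6.6 kcal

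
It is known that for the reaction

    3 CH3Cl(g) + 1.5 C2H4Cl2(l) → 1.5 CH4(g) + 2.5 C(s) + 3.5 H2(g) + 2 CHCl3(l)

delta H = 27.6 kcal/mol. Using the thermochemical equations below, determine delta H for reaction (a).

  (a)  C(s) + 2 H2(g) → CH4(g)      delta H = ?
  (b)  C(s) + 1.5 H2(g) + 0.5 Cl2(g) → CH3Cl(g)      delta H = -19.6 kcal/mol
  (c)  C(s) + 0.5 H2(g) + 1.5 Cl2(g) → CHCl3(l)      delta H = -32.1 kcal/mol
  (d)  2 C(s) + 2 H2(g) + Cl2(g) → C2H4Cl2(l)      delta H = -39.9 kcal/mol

delta H = -17.9 kcal/mol

(a) × 3/2 (scale by 3/2 for the 3/2 CH4(g)): contributes 3/2·x
(b) reversed and × 3 (reverse to put CH3Cl(g) on the reactant side; scale by 3 for the 3 CH3Cl(g)): (-3)·(-19.6) = +58.8 kcal/mol
(c) × 2 (×2 to match 2 CHCl3(l) in the target): (2)·(-32.1) = -64.2 kcal/mol
(d) reversed and × 3/2 (reverse to put C2H4Cl2(l) on the reactant side; ×3/2 to match 3/2 C2H4Cl2(l) in the target): (-3/2)·(-39.9) = +59.85 kcal/mol
+27.6 = (+58.8) + (-64.2) + (+59.85) + 3/2·x
x = (+27.6 − (+54.45)) / (3/2) = -17.9 kcal/mol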